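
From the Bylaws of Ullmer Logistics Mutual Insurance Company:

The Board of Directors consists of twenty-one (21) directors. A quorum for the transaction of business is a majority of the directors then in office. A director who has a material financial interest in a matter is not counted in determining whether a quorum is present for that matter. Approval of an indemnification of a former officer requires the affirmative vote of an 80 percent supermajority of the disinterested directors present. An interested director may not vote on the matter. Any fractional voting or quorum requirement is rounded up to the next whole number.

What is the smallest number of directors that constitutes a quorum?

A majority of 21 is 11.

11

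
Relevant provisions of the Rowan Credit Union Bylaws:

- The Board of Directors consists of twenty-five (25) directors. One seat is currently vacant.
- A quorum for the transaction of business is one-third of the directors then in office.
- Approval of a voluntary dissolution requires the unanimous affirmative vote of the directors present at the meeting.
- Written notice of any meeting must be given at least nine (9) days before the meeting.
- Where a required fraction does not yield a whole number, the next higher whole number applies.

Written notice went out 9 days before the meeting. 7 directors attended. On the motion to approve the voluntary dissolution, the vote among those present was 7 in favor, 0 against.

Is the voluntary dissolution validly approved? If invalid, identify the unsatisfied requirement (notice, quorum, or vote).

Invalid — quorum requirement not satisfied.

Notice: 9 days given; 9 required (9 ≥ 9). Satisfied.
Quorum: 7 present; quorum is 8. Not satisfied.
Vote: the voluntary dissolution requires the unanimous vote of the directors present (7). Unanimous means all 7, so 7 affirmative votes are needed; 7 voted in favor. Satisfied. (Moot — without a quorum no business can be validly transacted.)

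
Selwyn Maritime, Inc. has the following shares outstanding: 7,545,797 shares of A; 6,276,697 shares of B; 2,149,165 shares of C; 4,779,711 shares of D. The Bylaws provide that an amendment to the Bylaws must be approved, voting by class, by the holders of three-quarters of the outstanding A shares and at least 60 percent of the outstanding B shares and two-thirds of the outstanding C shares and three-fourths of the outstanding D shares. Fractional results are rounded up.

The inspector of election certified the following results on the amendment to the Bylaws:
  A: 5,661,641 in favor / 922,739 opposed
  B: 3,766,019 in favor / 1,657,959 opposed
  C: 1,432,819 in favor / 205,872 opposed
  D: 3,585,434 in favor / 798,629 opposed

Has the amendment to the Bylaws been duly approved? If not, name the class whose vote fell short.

A: 3/4 of 7545797 = 5659347.75, rounded up to 5659348; 5,659,348 required, 5,661,641 in favor — approved.
B: 3/5 of 6276697 = 3766018.20, rounded up to 3766019; 3,766,019 required, 3,766,019 in favor — approved.
C: 2/3 of 2149165 = 1432776.67, rounded up to 1432777; 1,432,777 required, 1,432,819 in favor — approved.
D: 3/4 of 4779711 = 3584783.25, rounded up to 3584784; 3,584,784 required, 3,585,434 in favor — approved.

Approved — every class gave the required vote.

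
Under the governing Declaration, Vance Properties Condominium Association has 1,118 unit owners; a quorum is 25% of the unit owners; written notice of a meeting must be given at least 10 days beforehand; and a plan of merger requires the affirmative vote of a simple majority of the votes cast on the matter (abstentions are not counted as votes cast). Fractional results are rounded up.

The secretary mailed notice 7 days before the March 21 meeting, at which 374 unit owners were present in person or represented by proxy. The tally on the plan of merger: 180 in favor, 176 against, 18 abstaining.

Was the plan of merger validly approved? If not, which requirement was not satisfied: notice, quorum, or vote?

Notice: 7 days given; 10 required. Not satisfied.
Quorum: 25% of 1,118 = 279.50, rounded up to 280; 374 present. Satisfied.
Vote: requires a majority of the votes cast (374 − 18 abstaining = 356); a majority of 356 is 179, so 179 needed; 180 in favor. Satisfied.

Invalid — notice requirement not satisfied.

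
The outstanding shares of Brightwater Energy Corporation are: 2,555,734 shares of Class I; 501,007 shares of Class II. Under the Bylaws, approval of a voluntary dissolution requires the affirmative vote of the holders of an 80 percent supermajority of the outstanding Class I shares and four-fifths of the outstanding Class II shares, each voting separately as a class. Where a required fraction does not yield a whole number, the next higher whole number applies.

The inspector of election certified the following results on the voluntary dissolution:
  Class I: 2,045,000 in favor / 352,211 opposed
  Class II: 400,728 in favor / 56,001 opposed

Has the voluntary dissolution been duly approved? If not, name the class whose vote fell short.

Class I: 4/5 of 2555734 = 2044587.20, rounded up to 2044588; 2,044,588 required, 2,045,000 in favor — approved.
Class II: 4/5 of 501007 = 400805.60, rounded up to 400806; 400,806 required, 400,728 in favor — not approved.

Not approved — the Class II shares did not give the required vote.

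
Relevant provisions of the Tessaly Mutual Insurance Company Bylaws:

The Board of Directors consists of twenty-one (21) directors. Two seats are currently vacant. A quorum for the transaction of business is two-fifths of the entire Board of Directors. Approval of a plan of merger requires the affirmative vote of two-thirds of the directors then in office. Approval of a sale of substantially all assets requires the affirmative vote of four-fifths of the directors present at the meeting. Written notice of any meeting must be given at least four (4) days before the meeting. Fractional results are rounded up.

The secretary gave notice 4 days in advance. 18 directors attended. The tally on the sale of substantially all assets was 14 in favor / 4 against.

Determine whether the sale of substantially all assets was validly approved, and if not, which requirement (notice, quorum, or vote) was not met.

Invalid — vote requirement not satisfied.

Notice: 4 days given; 4 required (4 ≥ 4). Satisfied.
Quorum: 18 present; quorum is 9. Satisfied.
Vote: the sale of substantially all assets requires four-fifths of the directors present (18). 4/5 of 18 = 14.40, rounded up to 15, so 15 affirmative votes are needed; 14 voted in favor. Not satisfied.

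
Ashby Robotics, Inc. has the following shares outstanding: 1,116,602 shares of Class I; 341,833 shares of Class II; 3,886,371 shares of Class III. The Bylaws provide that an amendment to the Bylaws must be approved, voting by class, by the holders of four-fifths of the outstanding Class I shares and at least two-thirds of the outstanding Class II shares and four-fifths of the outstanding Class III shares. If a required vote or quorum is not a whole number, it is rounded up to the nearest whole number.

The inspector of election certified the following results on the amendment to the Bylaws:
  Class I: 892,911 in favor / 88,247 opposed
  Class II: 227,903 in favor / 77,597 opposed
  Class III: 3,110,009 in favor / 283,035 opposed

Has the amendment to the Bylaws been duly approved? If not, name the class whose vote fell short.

Class I: 4/5 of 1116602 = 893281.60, rounded up to 893282; 893,282 required, 892,911 in favor — not approved.
Class II: 2/3 of 341833 = 227888.67, rounded up to 227889; 227,889 required, 227,903 in favor — approved.
Class III: 4/5 of 3886371 = 3109096.80, rounded up to 3109097; 3,109,097 required, 3,110,009 in favor — approved.

Not approved — the Class I shares did not give the required vote.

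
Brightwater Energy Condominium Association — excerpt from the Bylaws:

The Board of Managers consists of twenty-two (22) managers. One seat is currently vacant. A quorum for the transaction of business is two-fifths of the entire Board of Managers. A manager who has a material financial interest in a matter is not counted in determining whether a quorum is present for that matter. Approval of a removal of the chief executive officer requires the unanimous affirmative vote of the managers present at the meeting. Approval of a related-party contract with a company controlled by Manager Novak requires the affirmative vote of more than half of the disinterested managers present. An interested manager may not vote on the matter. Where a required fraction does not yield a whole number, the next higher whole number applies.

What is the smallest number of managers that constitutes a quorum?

9

2/5 of 22 = 8.80, rounded up to 9.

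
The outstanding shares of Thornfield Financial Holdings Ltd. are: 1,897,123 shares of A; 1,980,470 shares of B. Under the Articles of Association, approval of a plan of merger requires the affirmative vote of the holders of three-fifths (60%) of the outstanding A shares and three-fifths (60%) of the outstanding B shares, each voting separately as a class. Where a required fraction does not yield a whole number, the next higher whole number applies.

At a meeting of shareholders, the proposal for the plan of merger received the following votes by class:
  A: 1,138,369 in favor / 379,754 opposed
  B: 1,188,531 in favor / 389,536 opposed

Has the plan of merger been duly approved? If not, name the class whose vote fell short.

Approved — every class gave the required vote.

A: 3/5 of 1897123 = 1138273.80, rounded up to 1138274; 1,138,274 required, 1,138,369 in favor — approved.
B: 3/5 of 1980470 = 1188282; 1,188,282 required, 1,188,531 in favor — approved.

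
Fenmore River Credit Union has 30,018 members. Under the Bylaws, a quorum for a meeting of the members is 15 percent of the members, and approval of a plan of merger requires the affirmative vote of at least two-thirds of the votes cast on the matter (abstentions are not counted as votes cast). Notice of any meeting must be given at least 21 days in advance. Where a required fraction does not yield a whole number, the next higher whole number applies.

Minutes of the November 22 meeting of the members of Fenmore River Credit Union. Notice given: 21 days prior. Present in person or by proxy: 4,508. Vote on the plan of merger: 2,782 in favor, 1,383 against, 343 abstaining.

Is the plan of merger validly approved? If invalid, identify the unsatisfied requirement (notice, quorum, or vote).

Valid — all requirements satisfied.

Notice: 21 days given; 21 required. Satisfied.
Quorum: 15% of 30,018 = 4,502.70, rounded up to 4,503; 4,508 present. Satisfied.
Vote: requires two-thirds of the votes cast (4,508 − 343 abstaining = 4,165); 2/3 of 4165 = 2776.67, rounded up to 2777, so 2,777 needed; 2,782 in favor. Satisfied.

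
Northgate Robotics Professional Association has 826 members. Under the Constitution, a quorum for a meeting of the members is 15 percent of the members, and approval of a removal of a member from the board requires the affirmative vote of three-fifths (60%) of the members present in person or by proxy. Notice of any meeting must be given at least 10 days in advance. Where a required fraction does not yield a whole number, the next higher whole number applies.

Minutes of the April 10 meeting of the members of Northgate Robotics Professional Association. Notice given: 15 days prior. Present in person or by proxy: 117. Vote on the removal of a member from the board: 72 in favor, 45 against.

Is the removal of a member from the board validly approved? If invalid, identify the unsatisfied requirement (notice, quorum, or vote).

Invalid — quorum requirement not satisfied.

Notice: 15 days given; 10 required. Satisfied.
Quorum: 15% of 826 = 123.90, rounded up to 124; 117 present. Not satisfied.
Vote: requires three-fifths of those present (117); 3/5 of 117 = 70.20, rounded up to 71, so 71 needed; 72 in favor. Satisfied.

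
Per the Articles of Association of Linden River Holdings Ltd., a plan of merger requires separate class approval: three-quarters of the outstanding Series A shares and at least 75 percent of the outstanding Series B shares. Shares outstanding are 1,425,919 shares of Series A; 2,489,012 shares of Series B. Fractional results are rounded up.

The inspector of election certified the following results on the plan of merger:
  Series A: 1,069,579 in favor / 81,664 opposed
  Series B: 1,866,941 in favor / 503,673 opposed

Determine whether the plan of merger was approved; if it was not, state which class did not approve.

Approved — every class gave the required vote.

Series A: 3/4 of 1425919 = 1069439.25, rounded up to 1069440; 1,069,440 required, 1,069,579 in favor — approved.
Series B: 3/4 of 2489012 = 1866759; 1,866,759 required, 1,866,941 in favor — approved.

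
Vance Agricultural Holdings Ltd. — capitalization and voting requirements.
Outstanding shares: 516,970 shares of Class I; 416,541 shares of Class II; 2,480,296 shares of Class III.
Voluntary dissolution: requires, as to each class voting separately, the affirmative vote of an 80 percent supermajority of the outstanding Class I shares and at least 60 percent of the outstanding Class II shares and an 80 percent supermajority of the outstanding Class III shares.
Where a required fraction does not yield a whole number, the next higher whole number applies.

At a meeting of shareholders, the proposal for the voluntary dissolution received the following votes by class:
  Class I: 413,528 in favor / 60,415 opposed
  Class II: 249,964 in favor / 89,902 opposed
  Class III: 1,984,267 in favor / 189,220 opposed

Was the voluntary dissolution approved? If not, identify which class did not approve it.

Not approved — the Class I shares did not give the required vote.

Class I: 4/5 of 516970 = 413576; 413,576 required, 413,528 in favor — not approved.
Class II: 3/5 of 416541 = 249924.60, rounded up to 249925; 249,925 required, 249,964 in favor — approved.
Class III: 4/5 of 2480296 = 1984236.80, rounded up to 1984237; 1,984,237 required, 1,984,267 in favor — approved.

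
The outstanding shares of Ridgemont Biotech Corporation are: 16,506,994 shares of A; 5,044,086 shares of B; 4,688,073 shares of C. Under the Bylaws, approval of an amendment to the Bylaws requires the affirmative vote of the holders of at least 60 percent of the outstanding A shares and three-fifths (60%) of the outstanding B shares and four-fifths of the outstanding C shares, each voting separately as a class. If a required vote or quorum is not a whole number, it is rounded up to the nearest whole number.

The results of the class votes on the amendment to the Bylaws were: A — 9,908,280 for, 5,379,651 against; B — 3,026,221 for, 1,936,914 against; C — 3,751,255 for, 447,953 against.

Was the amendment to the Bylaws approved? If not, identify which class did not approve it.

Not approved — the B shares did not give the required vote.

A: 3/5 of 16506994 = 9904196.40, rounded up to 9904197; 9,904,197 required, 9,908,280 in favor — approved.
B: 3/5 of 5044086 = 3026451.60, rounded up to 3026452; 3,026,452 required, 3,026,221 in favor — not approved.
C: 4/5 of 4688073 = 3750458.40, rounded up to 3750459; 3,750,459 required, 3,751,255 in favor — approved.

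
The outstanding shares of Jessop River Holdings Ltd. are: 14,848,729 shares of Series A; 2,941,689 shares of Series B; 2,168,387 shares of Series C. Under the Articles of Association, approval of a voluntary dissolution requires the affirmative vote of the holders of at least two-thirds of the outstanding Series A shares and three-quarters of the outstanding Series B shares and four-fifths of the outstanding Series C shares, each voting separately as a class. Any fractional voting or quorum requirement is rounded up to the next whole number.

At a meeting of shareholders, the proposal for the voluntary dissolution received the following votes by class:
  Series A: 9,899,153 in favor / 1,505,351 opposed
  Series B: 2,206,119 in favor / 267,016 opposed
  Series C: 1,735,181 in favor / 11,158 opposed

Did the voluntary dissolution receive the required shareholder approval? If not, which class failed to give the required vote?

Series A: 2/3 of 14848729 = 9899152.67, rounded up to 9899153; 9,899,153 required, 9,899,153 in favor — approved.
Series B: 3/4 of 2941689 = 2206266.75, rounded up to 2206267; 2,206,267 required, 2,206,119 in favor — not approved.
Series C: 4/5 of 2168387 = 1734709.60, rounded up to 1734710; 1,734,710 required, 1,735,181 in favor — approved.

Not approved — the Series B shares did not give the required vote.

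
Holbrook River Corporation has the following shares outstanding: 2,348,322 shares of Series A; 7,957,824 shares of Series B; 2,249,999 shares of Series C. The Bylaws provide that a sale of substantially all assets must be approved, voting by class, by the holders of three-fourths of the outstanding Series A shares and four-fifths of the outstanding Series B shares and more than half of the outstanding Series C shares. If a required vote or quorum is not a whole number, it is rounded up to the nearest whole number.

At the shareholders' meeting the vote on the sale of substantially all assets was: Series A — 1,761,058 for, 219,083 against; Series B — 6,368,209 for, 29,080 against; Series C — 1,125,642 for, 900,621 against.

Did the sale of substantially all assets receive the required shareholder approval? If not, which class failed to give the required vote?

Series A: 3/4 of 2348322 = 1761241.50, rounded up to 1761242; 1,761,242 required, 1,761,058 in favor — not approved.
Series B: 4/5 of 7957824 = 6366259.20, rounded up to 6366260; 6,366,260 required, 6,368,209 in favor — approved.
Series C: a majority of 2249999 is 1125000; 1,125,000 required, 1,125,642 in favor — approved.

Not approved — the Series A shares did not give the required vote.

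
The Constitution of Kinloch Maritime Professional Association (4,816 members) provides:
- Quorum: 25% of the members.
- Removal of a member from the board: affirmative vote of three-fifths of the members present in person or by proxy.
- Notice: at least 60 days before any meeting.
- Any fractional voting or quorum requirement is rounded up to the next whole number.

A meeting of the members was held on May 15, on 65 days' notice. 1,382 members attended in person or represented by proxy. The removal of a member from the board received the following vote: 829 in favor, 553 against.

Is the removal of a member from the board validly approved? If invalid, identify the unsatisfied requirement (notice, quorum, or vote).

Notice: 65 days given; 60 required. Satisfied.
Quorum: 25% of 4,816 = 1,204; 1,382 present. Satisfied.
Vote: requires three-fifths of those present (1,382); 3/5 of 1382 = 829.20, rounded up to 830, so 830 needed; 829 in favor. Not satisfied.

Invalid — vote requirement not satisfied.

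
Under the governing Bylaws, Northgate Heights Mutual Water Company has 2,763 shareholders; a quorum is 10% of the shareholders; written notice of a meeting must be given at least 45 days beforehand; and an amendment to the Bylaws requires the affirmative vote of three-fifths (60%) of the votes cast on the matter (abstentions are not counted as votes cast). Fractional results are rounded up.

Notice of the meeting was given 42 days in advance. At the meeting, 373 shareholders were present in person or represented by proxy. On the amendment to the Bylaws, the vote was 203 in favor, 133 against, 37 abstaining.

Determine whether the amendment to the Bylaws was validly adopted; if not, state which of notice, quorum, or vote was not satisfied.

Invalid — notice requirement not satisfied.

Notice: 42 days given; 45 required. Not satisfied.
Quorum: 10% of 2,763 = 276.30, rounded up to 277; 373 present. Satisfied.
Vote: requires three-fifths of the votes cast (373 − 37 abstaining = 336); 3/5 of 336 = 201.60, rounded up to 202, so 202 needed; 203 in favor. Satisfied.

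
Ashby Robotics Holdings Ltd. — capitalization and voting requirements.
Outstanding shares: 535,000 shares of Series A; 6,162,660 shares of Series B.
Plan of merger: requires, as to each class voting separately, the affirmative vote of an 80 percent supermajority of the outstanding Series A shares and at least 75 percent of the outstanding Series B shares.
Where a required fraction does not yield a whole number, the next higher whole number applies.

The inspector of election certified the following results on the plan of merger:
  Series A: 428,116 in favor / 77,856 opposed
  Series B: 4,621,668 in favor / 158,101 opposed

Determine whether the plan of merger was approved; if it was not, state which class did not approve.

Series A: 4/5 of 535000 = 428000; 428,000 required, 428,116 in favor — approved.
Series B: 3/4 of 6162660 = 4621995; 4,621,995 required, 4,621,668 in favor — not approved.

Not approved — the Series B shares did not give the required vote.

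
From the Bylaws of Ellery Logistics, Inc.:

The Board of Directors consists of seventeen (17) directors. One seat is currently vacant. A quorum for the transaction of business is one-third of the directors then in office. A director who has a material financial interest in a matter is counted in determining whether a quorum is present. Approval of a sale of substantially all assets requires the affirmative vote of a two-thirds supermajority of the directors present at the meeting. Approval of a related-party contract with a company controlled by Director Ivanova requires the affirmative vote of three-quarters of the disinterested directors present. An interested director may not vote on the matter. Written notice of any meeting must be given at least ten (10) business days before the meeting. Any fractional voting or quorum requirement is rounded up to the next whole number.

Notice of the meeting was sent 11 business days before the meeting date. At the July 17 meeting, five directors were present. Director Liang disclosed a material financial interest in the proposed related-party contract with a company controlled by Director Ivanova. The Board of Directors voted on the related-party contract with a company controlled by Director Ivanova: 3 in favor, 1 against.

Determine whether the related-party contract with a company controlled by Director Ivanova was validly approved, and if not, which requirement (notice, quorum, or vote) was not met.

Invalid — quorum requirement not satisfied.

Notice: 11 business days given; 10 required (11 ≥ 10). Satisfied.
Quorum: 5 present (interested directors count toward quorum); quorum is 6. Not satisfied.
Vote: the related-party contract with a company controlled by Director Ivanova requires three-fourths of the disinterested directors present (5 − 1 = 4). 3/4 of 4 = 3, so 3 affirmative votes are needed; 3 voted in favor. Satisfied. (Moot — without a quorum no business can be validly transacted.)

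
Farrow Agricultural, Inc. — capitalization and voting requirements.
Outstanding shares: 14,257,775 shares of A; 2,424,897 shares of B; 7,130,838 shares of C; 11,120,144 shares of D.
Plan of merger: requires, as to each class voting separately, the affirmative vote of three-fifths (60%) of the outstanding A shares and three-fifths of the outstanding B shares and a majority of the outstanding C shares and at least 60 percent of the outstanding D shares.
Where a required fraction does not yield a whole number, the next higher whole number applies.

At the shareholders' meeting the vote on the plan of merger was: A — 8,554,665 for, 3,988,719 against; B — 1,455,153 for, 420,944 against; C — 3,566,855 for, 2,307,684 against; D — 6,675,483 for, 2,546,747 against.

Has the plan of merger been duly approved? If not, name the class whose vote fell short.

A: 3/5 of 14257775 = 8554665; 8,554,665 required, 8,554,665 in favor — approved.
B: 3/5 of 2424897 = 1454938.20, rounded up to 1454939; 1,454,939 required, 1,455,153 in favor — approved.
C: a majority of 7130838 is 3565420; 3,565,420 required, 3,566,855 in favor — approved.
D: 3/5 of 11120144 = 6672086.40, rounded up to 6672087; 6,672,087 required, 6,675,483 in favor — approved.

Approved — every class gave the required vote.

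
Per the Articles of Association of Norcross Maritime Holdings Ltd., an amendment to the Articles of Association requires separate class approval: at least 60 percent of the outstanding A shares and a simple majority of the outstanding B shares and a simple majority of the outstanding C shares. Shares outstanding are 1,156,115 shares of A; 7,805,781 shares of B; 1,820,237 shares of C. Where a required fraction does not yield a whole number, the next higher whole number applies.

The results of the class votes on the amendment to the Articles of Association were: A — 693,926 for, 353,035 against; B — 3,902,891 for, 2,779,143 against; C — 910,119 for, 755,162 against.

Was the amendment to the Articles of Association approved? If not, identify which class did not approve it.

Approved — every class gave the required vote.

A: 3/5 of 1156115 = 693669; 693,669 required, 693,926 in favor — approved.
B: a majority of 7805781 is 3902891; 3,902,891 required, 3,902,891 in favor — approved.
C: a majority of 1820237 is 910119; 910,119 required, 910,119 in favor — approved.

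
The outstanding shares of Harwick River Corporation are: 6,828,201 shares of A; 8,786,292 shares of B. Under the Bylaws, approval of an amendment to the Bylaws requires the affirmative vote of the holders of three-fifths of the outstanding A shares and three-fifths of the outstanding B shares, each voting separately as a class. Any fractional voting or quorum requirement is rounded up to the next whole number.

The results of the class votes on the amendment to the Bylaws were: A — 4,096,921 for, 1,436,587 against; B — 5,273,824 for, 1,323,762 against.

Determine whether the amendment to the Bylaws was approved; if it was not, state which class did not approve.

Approved — every class gave the required vote.

A: 3/5 of 6828201 = 4096920.60, rounded up to 4096921; 4,096,921 required, 4,096,921 in favor — approved.
B: 3/5 of 8786292 = 5271775.20, rounded up to 5271776; 5,271,776 required, 5,273,824 in favor — approved.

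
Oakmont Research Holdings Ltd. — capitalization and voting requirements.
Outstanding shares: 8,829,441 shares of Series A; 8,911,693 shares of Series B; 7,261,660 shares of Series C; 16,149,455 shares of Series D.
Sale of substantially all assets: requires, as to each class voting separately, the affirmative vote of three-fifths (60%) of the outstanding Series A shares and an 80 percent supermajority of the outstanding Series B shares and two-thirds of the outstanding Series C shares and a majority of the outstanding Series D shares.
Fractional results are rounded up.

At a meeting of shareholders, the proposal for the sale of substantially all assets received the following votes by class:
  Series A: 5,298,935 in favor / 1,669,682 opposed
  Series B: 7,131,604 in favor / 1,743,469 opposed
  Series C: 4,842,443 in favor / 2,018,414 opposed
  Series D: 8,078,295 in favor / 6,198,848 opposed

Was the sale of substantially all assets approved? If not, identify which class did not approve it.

Approved — every class gave the required vote.

Series A: 3/5 of 8829441 = 5297664.60, rounded up to 5297665; 5,297,665 required, 5,298,935 in favor — approved.
Series B: 4/5 of 8911693 = 7129354.40, rounded up to 7129355; 7,129,355 required, 7,131,604 in favor — approved.
Series C: 2/3 of 7261660 = 4841106.67, rounded up to 4841107; 4,841,107 required, 4,842,443 in favor — approved.
Series D: a majority of 16149455 is 8074728; 8,074,728 required, 8,078,295 in favor — approved.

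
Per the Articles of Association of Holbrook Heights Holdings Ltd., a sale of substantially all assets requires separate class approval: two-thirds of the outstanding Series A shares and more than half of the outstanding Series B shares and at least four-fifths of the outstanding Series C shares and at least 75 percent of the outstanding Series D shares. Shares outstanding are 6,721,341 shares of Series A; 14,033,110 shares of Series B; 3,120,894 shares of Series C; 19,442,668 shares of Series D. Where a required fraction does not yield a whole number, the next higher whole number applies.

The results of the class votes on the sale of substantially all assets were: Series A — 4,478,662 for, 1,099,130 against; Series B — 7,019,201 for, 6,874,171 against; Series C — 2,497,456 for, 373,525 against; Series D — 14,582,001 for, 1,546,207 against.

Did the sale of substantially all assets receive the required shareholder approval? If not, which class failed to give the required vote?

Not approved — the Series A shares did not give the required vote.

Series A: 2/3 of 6721341 = 4480894; 4,480,894 required, 4,478,662 in favor — not approved.
Series B: a majority of 14033110 is 7016556; 7,016,556 required, 7,019,201 in favor — approved.
Series C: 4/5 of 3120894 = 2496715.20, rounded up to 2496716; 2,496,716 required, 2,497,456 in favor — approved.
Series D: 3/4 of 19442668 = 14582001; 14,582,001 required, 14,582,001 in favor — approved.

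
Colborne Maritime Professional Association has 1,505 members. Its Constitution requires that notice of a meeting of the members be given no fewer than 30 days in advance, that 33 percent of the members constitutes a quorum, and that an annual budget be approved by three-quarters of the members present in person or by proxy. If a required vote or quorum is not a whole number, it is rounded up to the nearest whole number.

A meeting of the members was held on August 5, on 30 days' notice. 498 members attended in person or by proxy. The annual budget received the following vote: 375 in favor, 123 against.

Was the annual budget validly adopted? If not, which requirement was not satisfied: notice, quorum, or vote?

Valid — all requirements satisfied.

Notice: 30 days given; 30 required. Satisfied.
Quorum: 33% of 1,505 = 496.65, rounded up to 497; 498 present. Satisfied.
Vote: requires three-fourths of those present (498); 3/4 of 498 = 373.50, rounded up to 374, so 374 needed; 375 in favor. Satisfied.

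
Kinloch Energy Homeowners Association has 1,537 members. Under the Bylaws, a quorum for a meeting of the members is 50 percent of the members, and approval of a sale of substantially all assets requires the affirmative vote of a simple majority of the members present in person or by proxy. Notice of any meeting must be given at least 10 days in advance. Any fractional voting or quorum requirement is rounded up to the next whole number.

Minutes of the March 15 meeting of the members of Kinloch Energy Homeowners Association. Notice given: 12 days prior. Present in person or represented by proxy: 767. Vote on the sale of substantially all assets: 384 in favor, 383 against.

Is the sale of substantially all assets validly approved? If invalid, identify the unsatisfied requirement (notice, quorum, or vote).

Invalid — quorum requirement not satisfied.

Notice: 12 days given; 10 required. Satisfied.
Quorum: 50% of 1,537 = 768.50, rounded up to 769; 767 present. Not satisfied.
Vote: requires a majority of those present (767); a majority of 767 is 384, so 384 needed; 384 in favor. Satisfied.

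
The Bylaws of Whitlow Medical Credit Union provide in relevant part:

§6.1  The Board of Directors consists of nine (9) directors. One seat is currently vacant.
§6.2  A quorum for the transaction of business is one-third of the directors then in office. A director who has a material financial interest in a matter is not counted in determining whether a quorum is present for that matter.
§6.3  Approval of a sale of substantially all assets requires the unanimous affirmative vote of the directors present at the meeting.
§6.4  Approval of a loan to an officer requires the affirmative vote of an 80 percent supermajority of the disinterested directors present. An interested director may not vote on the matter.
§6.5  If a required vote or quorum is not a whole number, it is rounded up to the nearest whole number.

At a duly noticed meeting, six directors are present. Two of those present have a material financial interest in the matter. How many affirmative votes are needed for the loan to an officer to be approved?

The loan to an officer requires four-fifths of the disinterested directors present (6 − 2 = 4).
4/5 of 4 = 3.20, rounded up to 4.

4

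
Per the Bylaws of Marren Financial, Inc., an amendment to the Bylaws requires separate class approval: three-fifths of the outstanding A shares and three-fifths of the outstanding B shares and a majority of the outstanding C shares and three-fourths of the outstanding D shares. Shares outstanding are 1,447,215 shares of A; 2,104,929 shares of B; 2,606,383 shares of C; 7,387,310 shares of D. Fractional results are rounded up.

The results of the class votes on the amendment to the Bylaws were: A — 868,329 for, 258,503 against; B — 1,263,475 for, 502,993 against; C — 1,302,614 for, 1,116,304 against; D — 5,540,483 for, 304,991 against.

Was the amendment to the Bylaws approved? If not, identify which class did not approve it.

Not approved — the C shares did not give the required vote.

A: 3/5 of 1447215 = 868329; 868,329 required, 868,329 in favor — approved.
B: 3/5 of 2104929 = 1262957.40, rounded up to 1262958; 1,262,958 required, 1,263,475 in favor — approved.
C: a majority of 2606383 is 1303192; 1,303,192 required, 1,302,614 in favor — not approved.
D: 3/4 of 7387310 = 5540482.50, rounded up to 5540483; 5,540,483 required, 5,540,483 in favor — approved.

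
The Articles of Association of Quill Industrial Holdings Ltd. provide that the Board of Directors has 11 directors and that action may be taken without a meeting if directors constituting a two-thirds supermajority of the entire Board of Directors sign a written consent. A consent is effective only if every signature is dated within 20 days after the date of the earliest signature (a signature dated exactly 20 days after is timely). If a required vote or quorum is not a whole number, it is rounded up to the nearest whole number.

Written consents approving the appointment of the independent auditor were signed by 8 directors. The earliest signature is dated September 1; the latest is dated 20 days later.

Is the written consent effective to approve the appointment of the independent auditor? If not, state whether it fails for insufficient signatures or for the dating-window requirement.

Effective — both the signature and dating-window requirements are satisfied.

Signatures required: a two-thirds supermajority of 11 — 2/3 of 11 = 7.33, rounded up to 8, so 8 needed; 8 signed. Sufficient.
Dating window: the latest signature is 20 days after the earliest; the limit is 20 days. Within the window.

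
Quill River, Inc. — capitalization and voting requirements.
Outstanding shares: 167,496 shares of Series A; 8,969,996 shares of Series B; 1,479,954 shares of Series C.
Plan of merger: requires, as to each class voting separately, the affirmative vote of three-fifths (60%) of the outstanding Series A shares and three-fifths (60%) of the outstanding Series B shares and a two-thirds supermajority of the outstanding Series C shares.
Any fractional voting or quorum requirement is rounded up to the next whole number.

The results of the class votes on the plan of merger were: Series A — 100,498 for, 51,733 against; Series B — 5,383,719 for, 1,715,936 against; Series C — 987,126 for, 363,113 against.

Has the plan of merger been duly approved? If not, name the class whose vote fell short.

Approved — every class gave the required vote.

Series A: 3/5 of 167496 = 100497.60, rounded up to 100498; 100,498 required, 100,498 in favor — approved.
Series B: 3/5 of 8969996 = 5381997.60, rounded up to 5381998; 5,381,998 required, 5,383,719 in favor — approved.
Series C: 2/3 of 1479954 = 986636; 986,636 required, 987,126 in favor — approved.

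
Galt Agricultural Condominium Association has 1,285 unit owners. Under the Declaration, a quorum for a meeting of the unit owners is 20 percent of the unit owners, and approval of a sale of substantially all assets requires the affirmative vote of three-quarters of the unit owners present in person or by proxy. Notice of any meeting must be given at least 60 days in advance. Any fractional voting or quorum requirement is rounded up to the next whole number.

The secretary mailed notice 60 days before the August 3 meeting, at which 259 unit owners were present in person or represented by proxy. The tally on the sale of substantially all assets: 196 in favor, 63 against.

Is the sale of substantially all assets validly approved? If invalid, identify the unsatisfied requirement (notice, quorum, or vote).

Notice: 60 days given; 60 required. Satisfied.
Quorum: 20% of 1,285 = 257; 259 present. Satisfied.
Vote: requires three-fourths of those present (259); 3/4 of 259 = 194.25, rounded up to 195, so 195 needed; 196 in favor. Satisfied.

Valid — all requirements satisfied.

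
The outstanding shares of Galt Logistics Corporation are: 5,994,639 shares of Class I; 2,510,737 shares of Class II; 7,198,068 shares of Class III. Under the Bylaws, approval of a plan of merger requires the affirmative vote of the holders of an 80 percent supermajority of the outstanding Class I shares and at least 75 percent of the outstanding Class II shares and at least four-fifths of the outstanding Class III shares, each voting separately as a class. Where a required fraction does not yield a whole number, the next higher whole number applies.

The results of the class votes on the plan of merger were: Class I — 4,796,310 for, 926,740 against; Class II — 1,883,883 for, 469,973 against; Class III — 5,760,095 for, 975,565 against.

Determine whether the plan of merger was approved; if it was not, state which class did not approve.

Class I: 4/5 of 5994639 = 4795711.20, rounded up to 4795712; 4,795,712 required, 4,796,310 in favor — approved.
Class II: 3/4 of 2510737 = 1883052.75, rounded up to 1883053; 1,883,053 required, 1,883,883 in favor — approved.
Class III: 4/5 of 7198068 = 5758454.40, rounded up to 5758455; 5,758,455 required, 5,760,095 in favor — approved.

Approved — every class gave the required vote.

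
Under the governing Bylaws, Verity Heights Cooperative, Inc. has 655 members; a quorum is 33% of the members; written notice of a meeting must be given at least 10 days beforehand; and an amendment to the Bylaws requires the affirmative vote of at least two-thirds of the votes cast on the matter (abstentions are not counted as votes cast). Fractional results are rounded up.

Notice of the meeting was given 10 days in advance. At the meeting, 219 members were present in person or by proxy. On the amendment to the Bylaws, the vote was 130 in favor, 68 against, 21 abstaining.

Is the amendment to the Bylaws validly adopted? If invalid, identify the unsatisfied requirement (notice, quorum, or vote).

Invalid — vote requirement not satisfied.

Notice: 10 days given; 10 required. Satisfied.
Quorum: 33% of 655 = 216.15, rounded up to 217; 219 present. Satisfied.
Vote: requires two-thirds of the votes cast (219 − 21 abstaining = 198); 2/3 of 198 = 132, so 132 needed; 130 in favor. Not satisfied.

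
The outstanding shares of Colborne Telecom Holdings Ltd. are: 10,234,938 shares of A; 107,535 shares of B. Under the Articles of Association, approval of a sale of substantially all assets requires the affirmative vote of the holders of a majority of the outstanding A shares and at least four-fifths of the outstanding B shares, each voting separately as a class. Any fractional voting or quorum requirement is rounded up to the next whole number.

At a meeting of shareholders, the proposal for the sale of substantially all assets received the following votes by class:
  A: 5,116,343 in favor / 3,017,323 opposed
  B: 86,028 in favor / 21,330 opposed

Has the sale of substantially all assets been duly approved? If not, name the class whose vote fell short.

Not approved — the A shares did not give the required vote.

A: a majority of 10234938 is 5117470; 5,117,470 required, 5,116,343 in favor — not approved.
B: 4/5 of 107535 = 86028; 86,028 required, 86,028 in favor — approved.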